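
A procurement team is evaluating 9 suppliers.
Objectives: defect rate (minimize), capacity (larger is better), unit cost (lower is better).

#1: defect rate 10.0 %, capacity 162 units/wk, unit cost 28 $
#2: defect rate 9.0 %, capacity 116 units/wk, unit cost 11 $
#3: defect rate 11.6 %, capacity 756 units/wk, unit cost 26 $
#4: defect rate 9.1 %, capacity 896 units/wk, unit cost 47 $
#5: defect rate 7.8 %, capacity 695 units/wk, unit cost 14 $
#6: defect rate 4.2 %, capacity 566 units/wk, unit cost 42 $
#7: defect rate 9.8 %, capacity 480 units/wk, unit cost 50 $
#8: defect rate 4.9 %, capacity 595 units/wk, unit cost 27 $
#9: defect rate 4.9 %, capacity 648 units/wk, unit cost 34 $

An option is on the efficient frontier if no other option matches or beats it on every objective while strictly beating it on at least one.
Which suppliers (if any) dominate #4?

#1: worse on defect rate (10.0 vs 9.1).
#2: worse on capacity (116 vs 896).
#3: worse on defect rate (11.6 vs 9.1).
#5: worse on capacity (695 vs 896).
#6: worse on capacity (566 vs 896).
#7: worse on defect rate (9.8 vs 9.1).
#8: worse on capacity (595 vs 896).
#9: worse on capacity (648 vs 896).
No option dominates #4.

none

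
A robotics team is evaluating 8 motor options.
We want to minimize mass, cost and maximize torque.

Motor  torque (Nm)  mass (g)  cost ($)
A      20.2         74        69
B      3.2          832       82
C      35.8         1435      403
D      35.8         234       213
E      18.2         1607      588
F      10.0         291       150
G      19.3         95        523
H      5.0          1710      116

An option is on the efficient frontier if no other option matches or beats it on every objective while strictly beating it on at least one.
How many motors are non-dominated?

2

A: not dominated (best mass).
B: dominated by A (torque 20.2≥3.2, mass 74≤832, cost 69≤82).
C: dominated by D (torque 35.8≥35.8, mass 234≤1435, cost 213≤403).
D: not dominated.
E: dominated by A (torque 20.2≥18.2, mass 74≤1607, cost 69≤588).
F: dominated by A (torque 20.2≥10.0, mass 74≤291, cost 69≤150).
G: dominated by A (torque 20.2≥19.3, mass 74≤95, cost 69≤523).
H: dominated by A (torque 20.2≥5.0, mass 74≤1710, cost 69≤116).
Pareto-optimal: A, D → 2.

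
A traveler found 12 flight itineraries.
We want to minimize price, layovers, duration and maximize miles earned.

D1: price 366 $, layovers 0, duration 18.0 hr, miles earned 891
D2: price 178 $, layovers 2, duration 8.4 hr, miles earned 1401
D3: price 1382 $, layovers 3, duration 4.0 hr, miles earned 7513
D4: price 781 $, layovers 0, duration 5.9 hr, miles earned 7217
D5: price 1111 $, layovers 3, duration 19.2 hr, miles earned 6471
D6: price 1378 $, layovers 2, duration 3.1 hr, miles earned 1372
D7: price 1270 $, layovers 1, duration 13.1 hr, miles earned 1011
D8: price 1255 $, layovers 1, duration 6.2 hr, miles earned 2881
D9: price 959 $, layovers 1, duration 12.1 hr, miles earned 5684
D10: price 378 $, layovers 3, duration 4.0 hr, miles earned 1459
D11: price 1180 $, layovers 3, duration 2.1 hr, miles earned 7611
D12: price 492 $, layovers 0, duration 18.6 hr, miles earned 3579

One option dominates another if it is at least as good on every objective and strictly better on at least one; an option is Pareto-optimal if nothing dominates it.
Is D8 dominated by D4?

Yes

D4 vs D8: price 781≤1255, layovers 0≤1, duration 5.9≤6.2, miles earned 7217≥2881 — D4 is at least as good on every objective with at least one strict improvement.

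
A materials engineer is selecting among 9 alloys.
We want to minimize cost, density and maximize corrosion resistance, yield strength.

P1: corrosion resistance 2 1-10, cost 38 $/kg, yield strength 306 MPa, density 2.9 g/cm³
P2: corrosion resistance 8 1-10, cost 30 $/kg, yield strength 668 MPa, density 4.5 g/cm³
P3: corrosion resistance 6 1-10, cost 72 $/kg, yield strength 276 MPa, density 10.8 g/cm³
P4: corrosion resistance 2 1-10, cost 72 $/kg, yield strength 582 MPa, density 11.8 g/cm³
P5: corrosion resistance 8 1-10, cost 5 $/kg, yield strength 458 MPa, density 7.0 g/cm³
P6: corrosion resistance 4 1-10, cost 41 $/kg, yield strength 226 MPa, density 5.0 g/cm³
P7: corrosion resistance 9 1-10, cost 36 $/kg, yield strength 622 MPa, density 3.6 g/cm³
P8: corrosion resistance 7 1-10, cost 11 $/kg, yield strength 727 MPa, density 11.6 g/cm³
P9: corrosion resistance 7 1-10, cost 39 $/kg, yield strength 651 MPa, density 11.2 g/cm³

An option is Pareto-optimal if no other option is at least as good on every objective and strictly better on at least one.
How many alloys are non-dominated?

P1: not dominated (best density).
P2: not dominated.
P3: dominated by P2 (corrosion resistance 8≥6, cost 30≤72, yield strength 668≥276, density 4.5≤10.8).
P4: dominated by P2 (corrosion resistance 8≥2, cost 30≤72, yield strength 668≥582, density 4.5≤11.8).
P5: not dominated (best cost).
P6: dominated by P2 (corrosion resistance 8≥4, cost 30≤41, yield strength 668≥226, density 4.5≤5.0).
P7: not dominated (best corrosion resistance).
P8: not dominated (best yield strength).
P9: dominated by P2 (corrosion resistance 8≥7, cost 30≤39, yield strength 668≥651, density 4.5≤11.2).
Pareto-optimal: P1, P2, P5, P7, P8 → 5.

5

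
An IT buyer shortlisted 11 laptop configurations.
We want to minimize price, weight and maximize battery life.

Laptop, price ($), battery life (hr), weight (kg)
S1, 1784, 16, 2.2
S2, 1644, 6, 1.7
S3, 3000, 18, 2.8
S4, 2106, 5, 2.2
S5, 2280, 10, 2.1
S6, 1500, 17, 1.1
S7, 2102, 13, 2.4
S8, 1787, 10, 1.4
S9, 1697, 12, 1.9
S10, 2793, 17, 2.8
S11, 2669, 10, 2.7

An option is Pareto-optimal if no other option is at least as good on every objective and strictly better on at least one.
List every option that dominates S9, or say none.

S6: price 1500≤1697, battery life 17≥12, weight 1.1≤1.9 — dominates S9.
Others (S1, S2, S3, S4, S5, S7, S8, S10, S11) are each worse than S9 on at least one objective.

S6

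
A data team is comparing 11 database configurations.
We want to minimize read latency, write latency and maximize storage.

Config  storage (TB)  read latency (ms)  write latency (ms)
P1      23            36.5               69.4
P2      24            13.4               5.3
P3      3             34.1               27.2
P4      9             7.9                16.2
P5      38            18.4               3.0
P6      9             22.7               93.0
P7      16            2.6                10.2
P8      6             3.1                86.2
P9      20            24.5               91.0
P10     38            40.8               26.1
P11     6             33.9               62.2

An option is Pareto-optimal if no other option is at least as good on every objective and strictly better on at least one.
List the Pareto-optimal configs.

P1: dominated by P2 (storage 24≥23, read latency 13.4≤36.5, write latency 5.3≤69.4).
P2: not dominated.
P3: dominated by P2 (storage 24≥3, read latency 13.4≤34.1, write latency 5.3≤27.2).
P4: dominated by P7 (storage 16≥9, read latency 2.6≤7.9, write latency 10.2≤16.2).
P5: not dominated (best write latency).
P6: dominated by P2 (storage 24≥9, read latency 13.4≤22.7, write latency 5.3≤93.0).
P7: not dominated (best read latency).
P8: dominated by P7 (storage 16≥6, read latency 2.6≤3.1, write latency 10.2≤86.2).
P9: dominated by P2 (storage 24≥20, read latency 13.4≤24.5, write latency 5.3≤91.0).
P10: dominated by P5 (storage 38≥38, read latency 18.4≤40.8, write latency 3.0≤26.1).
P11: dominated by P2 (storage 24≥6, read latency 13.4≤33.9, write latency 5.3≤62.2).

P2, P5, P7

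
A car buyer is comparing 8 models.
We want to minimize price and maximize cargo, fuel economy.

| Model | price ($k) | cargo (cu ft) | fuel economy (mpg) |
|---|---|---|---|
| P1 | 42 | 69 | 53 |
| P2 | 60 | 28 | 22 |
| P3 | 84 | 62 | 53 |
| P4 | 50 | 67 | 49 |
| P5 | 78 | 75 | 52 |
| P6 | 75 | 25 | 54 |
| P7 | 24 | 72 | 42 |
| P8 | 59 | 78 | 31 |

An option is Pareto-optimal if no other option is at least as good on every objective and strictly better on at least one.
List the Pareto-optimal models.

P1, P5, P6, P7, P8

P1: not dominated.
P2: dominated by P1 (price 42≤60, cargo 69≥28, fuel economy 53≥22).
P3: dominated by P1 (price 42≤84, cargo 69≥62, fuel economy 53≥53).
P4: dominated by P1 (price 42≤50, cargo 69≥67, fuel economy 53≥49).
P5: not dominated.
P6: not dominated (best fuel economy).
P7: not dominated (best price).
P8: not dominated (best cargo).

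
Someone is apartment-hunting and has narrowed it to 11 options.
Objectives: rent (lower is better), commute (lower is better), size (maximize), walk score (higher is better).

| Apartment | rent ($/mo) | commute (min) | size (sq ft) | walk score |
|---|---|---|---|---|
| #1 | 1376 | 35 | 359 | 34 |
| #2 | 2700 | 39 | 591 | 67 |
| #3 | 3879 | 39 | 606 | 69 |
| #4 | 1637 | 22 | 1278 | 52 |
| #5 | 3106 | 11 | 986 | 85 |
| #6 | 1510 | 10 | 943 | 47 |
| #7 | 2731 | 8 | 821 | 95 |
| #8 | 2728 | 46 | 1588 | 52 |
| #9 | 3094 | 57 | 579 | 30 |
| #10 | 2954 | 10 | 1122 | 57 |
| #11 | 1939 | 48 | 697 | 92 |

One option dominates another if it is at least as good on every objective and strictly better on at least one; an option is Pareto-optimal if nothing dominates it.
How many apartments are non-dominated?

#1: not dominated (best rent).
#2: not dominated.
#3: dominated by #5 (rent 3106≤3879, commute 11≤39, size 986≥606, walk score 85≥69).
#4: not dominated.
#5: not dominated.
#6: not dominated.
#7: not dominated (best commute).
#8: not dominated (best size).
#9: dominated by #2 (rent 2700≤3094, commute 39≤57, size 591≥579, walk score 67≥30).
#10: not dominated.
#11: not dominated.
Pareto-optimal: #1, #2, #4, #5, #6, #7, #8, #10, #11 → 9.

9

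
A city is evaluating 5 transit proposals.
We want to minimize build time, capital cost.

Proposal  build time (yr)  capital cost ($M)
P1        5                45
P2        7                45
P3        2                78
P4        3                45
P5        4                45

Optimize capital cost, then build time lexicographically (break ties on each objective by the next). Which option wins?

First minimize capital cost: best is 45, kept {P1, P2, P4, P5}.
Then minimize build time: best is 3, kept {P4}.

P4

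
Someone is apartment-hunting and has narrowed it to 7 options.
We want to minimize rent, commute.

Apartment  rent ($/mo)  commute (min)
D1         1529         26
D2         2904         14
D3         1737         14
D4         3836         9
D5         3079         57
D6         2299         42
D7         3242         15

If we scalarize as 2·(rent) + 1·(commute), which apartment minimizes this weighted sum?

D1

D1: 2·1529 + 1·26 = 3084
D2: 2·2904 + 1·14 = 5822
D3: 2·1737 + 1·14 = 3488
D4: 2·3836 + 1·9 = 7681
D5: 2·3079 + 1·57 = 6215
D6: 2·2299 + 1·42 = 4640
D7: 2·3242 + 1·15 = 6499
Lowest: D1 at 3084.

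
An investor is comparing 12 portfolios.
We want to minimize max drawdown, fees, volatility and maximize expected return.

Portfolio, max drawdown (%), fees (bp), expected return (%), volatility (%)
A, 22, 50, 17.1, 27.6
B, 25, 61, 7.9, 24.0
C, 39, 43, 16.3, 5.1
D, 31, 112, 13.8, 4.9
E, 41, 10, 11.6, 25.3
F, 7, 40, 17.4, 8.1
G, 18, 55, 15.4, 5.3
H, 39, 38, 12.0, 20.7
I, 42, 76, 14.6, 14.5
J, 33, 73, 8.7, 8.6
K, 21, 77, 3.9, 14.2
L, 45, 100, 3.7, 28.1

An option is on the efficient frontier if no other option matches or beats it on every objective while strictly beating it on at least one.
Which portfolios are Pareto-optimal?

C, D, E, F, G, H

A: dominated by F (max drawdown 7≤22, fees 40≤50, expected return 17.4≥17.1, volatility 8.1≤27.6).
B: dominated by F (max drawdown 7≤25, fees 40≤61, expected return 17.4≥7.9, volatility 8.1≤24.0).
C: not dominated.
D: not dominated (best volatility).
E: not dominated (best fees).
F: not dominated (best max drawdown).
G: not dominated.
H: not dominated.
I: dominated by C (max drawdown 39≤42, fees 43≤76, expected return 16.3≥14.6, volatility 5.1≤14.5).
J: dominated by F (max drawdown 7≤33, fees 40≤73, expected return 17.4≥8.7, volatility 8.1≤8.6).
K: dominated by F (max drawdown 7≤21, fees 40≤77, expected return 17.4≥3.9, volatility 8.1≤14.2).
L: dominated by A (max drawdown 22≤45, fees 50≤100, expected return 17.1≥3.7, volatility 27.6≤28.1).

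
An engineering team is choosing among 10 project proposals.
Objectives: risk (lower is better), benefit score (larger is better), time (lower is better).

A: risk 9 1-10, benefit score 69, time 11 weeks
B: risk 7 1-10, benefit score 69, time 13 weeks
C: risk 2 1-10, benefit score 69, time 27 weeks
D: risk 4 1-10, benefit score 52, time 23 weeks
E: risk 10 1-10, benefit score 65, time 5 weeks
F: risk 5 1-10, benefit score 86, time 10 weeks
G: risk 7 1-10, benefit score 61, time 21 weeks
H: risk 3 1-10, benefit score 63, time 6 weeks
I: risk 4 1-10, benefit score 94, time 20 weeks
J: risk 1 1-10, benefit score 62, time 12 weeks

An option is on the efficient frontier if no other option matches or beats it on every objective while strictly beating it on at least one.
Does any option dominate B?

Yes

F vs B: risk 5≤7, benefit score 86≥69, time 10≤13 — F is at least as good on every objective and strictly better on at least one, so F dominates B.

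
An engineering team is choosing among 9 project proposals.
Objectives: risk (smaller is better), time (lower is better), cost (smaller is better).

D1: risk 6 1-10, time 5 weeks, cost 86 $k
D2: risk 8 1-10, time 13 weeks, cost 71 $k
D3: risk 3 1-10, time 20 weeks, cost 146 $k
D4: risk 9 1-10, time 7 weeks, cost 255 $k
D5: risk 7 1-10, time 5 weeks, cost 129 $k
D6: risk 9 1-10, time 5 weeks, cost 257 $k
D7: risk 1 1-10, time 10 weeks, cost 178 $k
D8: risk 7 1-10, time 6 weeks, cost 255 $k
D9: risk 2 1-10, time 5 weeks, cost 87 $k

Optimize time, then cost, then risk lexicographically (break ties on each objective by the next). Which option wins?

First minimize time: best is 5, kept {D1, D5, D6, D9}.
Then minimize cost: best is 86, kept {D1}.

D1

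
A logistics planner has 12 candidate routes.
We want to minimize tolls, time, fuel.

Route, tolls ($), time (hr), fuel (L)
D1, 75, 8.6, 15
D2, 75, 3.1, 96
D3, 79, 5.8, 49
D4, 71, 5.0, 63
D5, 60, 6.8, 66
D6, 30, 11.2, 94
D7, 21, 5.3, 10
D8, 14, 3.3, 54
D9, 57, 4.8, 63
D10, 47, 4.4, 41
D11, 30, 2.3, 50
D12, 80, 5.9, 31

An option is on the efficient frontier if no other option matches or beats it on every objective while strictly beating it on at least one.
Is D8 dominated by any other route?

No

D1: worse on tolls (75 vs 14).
D2: worse on tolls (75 vs 14).
D3: worse on tolls (79 vs 14).
D4: worse on tolls (71 vs 14).
D5: worse on tolls (60 vs 14).
D6: worse on tolls (30 vs 14).
D7: worse on tolls (21 vs 14).
D9: worse on tolls (57 vs 14).
D10: worse on tolls (47 vs 14).
D11: worse on tolls (30 vs 14).
D12: worse on tolls (80 vs 14).
No option is at least as good as D8 on every objective and strictly better on one.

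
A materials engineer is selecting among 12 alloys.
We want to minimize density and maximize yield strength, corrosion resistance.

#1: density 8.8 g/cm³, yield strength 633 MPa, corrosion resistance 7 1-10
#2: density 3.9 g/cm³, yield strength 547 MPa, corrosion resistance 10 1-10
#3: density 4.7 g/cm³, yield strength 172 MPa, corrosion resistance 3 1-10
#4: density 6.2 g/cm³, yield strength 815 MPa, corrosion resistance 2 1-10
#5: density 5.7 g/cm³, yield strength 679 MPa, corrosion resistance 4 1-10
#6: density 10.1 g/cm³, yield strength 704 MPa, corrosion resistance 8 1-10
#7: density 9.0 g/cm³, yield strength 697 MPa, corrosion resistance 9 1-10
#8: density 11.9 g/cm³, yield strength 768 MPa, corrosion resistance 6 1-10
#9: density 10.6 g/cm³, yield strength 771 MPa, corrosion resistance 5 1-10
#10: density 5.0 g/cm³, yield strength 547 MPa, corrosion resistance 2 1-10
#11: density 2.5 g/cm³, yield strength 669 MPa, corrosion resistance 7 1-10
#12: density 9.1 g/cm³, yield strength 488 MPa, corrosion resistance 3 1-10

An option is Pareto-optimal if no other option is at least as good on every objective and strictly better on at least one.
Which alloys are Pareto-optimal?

#2, #4, #5, #6, #7, #8, #9, #11

#1: dominated by #11 (density 2.5≤8.8, yield strength 669≥633, corrosion resistance 7≥7).
#2: not dominated (best corrosion resistance).
#3: dominated by #2 (density 3.9≤4.7, yield strength 547≥172, corrosion resistance 10≥3).
#4: not dominated (best yield strength).
#5: not dominated.
#6: not dominated.
#7: not dominated.
#8: not dominated.
#9: not dominated.
#10: dominated by #2 (density 3.9≤5.0, yield strength 547≥547, corrosion resistance 10≥2).
#11: not dominated (best density).
#12: dominated by #1 (density 8.8≤9.1, yield strength 633≥488, corrosion resistance 7≥3).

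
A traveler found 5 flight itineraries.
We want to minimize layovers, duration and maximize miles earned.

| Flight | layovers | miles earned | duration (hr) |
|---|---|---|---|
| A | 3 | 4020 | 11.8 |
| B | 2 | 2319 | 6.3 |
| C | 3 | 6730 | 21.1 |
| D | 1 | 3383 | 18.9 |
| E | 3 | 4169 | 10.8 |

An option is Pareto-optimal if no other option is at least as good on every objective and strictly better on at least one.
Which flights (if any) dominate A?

E

E: layovers 3≤3, miles earned 4169≥4020, duration 10.8≤11.8 — dominates A.
Others (B, C, D) are each worse than A on at least one objective.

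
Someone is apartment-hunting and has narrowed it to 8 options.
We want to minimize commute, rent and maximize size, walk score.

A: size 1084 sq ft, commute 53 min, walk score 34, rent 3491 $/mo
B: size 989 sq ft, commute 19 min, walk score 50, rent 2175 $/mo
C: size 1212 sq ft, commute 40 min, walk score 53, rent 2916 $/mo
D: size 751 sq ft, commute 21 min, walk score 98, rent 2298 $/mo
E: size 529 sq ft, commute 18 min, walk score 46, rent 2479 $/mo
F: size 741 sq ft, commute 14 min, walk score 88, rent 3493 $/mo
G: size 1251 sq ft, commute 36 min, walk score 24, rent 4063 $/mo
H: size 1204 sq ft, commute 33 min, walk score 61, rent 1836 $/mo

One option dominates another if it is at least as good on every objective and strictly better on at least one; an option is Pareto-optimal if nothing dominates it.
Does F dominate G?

No

F vs G: F is worse on size (741 vs 1251), so it does not dominate G.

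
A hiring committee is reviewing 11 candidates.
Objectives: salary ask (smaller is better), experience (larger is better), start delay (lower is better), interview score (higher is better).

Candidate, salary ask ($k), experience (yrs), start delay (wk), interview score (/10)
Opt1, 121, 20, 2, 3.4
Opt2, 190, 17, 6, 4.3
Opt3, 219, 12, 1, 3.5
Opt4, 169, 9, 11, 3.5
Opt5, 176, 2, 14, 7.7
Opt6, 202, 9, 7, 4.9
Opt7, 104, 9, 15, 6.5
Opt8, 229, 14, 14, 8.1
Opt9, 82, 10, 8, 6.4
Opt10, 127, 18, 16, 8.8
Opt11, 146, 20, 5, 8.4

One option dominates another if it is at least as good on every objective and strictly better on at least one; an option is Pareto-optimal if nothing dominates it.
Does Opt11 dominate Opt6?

Opt11 vs Opt6: salary ask 146≤202, experience 20≥9, start delay 5≤7, interview score 8.4≥4.9 — Opt11 is at least as good on every objective with at least one strict improvement.

Yes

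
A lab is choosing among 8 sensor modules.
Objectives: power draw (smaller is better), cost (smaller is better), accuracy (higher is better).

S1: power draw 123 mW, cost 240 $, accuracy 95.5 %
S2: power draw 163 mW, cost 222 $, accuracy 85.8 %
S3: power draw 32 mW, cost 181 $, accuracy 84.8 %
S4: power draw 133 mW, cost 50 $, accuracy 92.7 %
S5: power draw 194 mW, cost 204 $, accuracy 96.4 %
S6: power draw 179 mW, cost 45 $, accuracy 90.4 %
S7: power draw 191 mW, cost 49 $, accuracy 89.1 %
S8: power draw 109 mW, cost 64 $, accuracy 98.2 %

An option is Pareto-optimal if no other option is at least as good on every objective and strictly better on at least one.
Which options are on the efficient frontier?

S3, S4, S6, S8

S1: dominated by S8 (power draw 109≤123, cost 64≤240, accuracy 98.2≥95.5).
S2: dominated by S4 (power draw 133≤163, cost 50≤222, accuracy 92.7≥85.8).
S3: not dominated (best power draw).
S4: not dominated.
S5: dominated by S8 (power draw 109≤194, cost 64≤204, accuracy 98.2≥96.4).
S6: not dominated (best cost).
S7: dominated by S6 (power draw 179≤191, cost 45≤49, accuracy 90.4≥89.1).
S8: not dominated (best accuracy).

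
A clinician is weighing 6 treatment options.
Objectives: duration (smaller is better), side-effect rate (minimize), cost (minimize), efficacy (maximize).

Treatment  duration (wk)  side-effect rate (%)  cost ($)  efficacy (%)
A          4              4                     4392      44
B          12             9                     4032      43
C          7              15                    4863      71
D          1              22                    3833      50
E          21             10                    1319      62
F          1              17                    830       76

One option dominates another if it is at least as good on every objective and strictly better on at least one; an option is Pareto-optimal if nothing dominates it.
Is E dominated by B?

B vs E: B is worse on cost (4032 vs 1319), so it does not dominate E.

No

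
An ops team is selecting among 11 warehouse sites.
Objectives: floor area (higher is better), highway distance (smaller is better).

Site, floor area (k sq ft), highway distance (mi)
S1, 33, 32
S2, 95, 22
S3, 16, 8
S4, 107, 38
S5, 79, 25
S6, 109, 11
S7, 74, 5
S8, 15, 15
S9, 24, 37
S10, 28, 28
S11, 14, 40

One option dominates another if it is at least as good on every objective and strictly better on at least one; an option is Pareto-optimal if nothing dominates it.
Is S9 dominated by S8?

No

S8 vs S9: S8 is worse on floor area (15 vs 24), so it does not dominate S9.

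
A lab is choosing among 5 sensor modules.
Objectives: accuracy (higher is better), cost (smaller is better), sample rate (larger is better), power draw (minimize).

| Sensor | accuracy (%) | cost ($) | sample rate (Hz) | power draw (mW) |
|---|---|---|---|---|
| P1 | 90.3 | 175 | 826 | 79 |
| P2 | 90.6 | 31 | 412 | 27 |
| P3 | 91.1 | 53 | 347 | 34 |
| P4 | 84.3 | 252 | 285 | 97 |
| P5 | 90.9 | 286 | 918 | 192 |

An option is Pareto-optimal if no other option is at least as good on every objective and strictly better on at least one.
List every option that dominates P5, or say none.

P1: worse on accuracy (90.3 vs 90.9).
P2: worse on accuracy (90.6 vs 90.9).
P3: worse on sample rate (347 vs 918).
P4: worse on accuracy (84.3 vs 90.9).
No option dominates P5.

none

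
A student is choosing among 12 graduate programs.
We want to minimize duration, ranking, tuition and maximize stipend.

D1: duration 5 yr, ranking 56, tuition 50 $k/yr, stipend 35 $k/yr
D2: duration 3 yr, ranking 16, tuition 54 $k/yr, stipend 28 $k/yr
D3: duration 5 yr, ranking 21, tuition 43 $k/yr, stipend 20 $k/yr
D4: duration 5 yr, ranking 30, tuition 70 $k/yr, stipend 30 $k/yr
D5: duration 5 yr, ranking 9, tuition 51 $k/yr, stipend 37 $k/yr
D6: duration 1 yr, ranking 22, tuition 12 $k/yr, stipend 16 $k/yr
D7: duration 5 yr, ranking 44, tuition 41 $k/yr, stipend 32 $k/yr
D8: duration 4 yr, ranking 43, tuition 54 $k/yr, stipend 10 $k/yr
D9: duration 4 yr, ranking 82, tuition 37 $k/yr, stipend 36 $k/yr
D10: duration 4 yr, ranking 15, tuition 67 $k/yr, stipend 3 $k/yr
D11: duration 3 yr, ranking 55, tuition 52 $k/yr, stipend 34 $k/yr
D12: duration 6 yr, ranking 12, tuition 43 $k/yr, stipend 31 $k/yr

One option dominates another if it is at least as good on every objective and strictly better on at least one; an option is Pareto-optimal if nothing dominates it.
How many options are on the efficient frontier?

10

D1: not dominated.
D2: not dominated.
D3: not dominated.
D4: dominated by D5 (duration 5≤5, ranking 9≤30, tuition 51≤70, stipend 37≥30).
D5: not dominated (best ranking).
D6: not dominated (best duration).
D7: not dominated.
D8: dominated by D2 (duration 3≤4, ranking 16≤43, tuition 54≤54, stipend 28≥10).
D9: not dominated.
D10: not dominated.
D11: not dominated.
D12: not dominated.
Pareto-optimal: D1, D2, D3, D5, D6, D7, D9, D10, D11, D12 → 10.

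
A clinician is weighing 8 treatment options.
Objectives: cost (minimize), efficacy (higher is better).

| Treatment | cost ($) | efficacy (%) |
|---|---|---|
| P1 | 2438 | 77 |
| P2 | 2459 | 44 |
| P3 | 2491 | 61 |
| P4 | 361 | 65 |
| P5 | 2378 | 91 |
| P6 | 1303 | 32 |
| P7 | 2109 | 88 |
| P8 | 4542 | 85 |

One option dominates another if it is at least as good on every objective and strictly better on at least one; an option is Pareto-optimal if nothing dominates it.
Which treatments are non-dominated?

P1: dominated by P5 (cost 2378≤2438, efficacy 91≥77).
P2: dominated by P1 (cost 2438≤2459, efficacy 77≥44).
P3: dominated by P1 (cost 2438≤2491, efficacy 77≥61).
P4: not dominated (best cost).
P5: not dominated (best efficacy).
P6: dominated by P4 (cost 361≤1303, efficacy 65≥32).
P7: not dominated.
P8: dominated by P5 (cost 2378≤4542, efficacy 91≥85).

P4, P5, P7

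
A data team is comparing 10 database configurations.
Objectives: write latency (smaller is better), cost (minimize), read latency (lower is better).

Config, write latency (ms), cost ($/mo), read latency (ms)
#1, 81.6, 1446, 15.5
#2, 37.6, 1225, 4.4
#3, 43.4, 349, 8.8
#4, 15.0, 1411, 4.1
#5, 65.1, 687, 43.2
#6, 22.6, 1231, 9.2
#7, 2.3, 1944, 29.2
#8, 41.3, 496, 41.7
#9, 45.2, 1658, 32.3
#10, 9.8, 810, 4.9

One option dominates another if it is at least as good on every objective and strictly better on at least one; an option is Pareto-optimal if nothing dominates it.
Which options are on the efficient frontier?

#1: dominated by #2 (write latency 37.6≤81.6, cost 1225≤1446, read latency 4.4≤15.5).
#2: not dominated.
#3: not dominated (best cost).
#4: not dominated (best read latency).
#5: dominated by #3 (write latency 43.4≤65.1, cost 349≤687, read latency 8.8≤43.2).
#6: dominated by #10 (write latency 9.8≤22.6, cost 810≤1231, read latency 4.9≤9.2).
#7: not dominated (best write latency).
#8: not dominated.
#9: dominated by #2 (write latency 37.6≤45.2, cost 1225≤1658, read latency 4.4≤32.3).
#10: not dominated.

#2, #3, #4, #7, #8, #10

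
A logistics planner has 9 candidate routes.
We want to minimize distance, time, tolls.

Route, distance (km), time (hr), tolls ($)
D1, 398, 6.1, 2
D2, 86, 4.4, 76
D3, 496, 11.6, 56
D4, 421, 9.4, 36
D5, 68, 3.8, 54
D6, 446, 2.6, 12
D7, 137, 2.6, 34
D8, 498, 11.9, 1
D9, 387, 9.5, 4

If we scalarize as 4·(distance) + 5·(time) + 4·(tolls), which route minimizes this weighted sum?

D1: 4·398 + 5·6.1 + 4·2 = 1630.5
D2: 4·86 + 5·4.4 + 4·76 = 670.0
D3: 4·496 + 5·11.6 + 4·56 = 2266.0
D4: 4·421 + 5·9.4 + 4·36 = 1875.0
D5: 4·68 + 5·3.8 + 4·54 = 507.0
D6: 4·446 + 5·2.6 + 4·12 = 1845.0
D7: 4·137 + 5·2.6 + 4·34 = 697.0
D8: 4·498 + 5·11.9 + 4·1 = 2055.5
D9: 4·387 + 5·9.5 + 4·4 = 1611.5
Lowest: D5 at 507.0.

D5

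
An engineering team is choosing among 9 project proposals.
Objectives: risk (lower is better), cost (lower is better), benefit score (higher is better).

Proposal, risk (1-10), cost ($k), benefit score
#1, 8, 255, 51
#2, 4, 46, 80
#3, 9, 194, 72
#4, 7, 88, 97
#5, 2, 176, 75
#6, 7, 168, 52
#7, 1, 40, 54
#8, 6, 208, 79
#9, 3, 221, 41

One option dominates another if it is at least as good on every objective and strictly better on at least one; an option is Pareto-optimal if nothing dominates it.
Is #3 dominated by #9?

No

#9 vs #3: #9 is worse on cost (221 vs 194), so it does not dominate #3.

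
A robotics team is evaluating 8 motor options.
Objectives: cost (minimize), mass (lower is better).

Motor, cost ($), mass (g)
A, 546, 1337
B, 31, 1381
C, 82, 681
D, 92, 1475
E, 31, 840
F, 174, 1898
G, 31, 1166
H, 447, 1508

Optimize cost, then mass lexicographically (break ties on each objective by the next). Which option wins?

E

First minimize cost: best is 31, kept {B, E, G}.
Then minimize mass: best is 840, kept {E}.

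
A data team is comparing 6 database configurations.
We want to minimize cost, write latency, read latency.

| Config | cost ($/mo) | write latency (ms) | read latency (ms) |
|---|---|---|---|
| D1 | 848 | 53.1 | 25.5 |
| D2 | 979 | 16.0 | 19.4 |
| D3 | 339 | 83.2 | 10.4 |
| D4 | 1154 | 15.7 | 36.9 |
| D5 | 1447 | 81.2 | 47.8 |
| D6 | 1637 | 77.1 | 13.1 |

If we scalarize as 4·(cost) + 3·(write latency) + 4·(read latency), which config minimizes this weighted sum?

D3

D1: 4·848 + 3·53.1 + 4·25.5 = 3653.3
D2: 4·979 + 3·16.0 + 4·19.4 = 4041.6
D3: 4·339 + 3·83.2 + 4·10.4 = 1647.2
D4: 4·1154 + 3·15.7 + 4·36.9 = 4810.7
D5: 4·1447 + 3·81.2 + 4·47.8 = 6222.8
D6: 4·1637 + 3·77.1 + 4·13.1 = 6831.7
Lowest: D3 at 1647.2.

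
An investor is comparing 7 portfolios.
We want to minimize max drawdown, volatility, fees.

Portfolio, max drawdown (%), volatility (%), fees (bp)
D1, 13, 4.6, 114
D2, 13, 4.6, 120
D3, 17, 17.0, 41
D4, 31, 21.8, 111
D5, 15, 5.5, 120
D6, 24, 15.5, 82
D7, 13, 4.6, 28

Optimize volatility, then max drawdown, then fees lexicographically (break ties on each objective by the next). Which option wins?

First minimize volatility: best is 4.6, kept {D1, D2, D7}.
Then minimize max drawdown: best is 13, kept {D1, D2, D7}.
Then minimize fees: best is 28, kept {D7}.

D7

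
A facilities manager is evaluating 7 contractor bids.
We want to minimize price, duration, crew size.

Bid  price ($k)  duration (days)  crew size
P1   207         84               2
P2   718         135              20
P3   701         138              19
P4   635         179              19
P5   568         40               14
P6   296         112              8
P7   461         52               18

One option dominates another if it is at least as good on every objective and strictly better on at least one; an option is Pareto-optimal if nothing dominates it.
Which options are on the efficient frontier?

P1: not dominated (best price).
P2: dominated by P1 (price 207≤718, duration 84≤135, crew size 2≤20).
P3: dominated by P1 (price 207≤701, duration 84≤138, crew size 2≤19).
P4: dominated by P1 (price 207≤635, duration 84≤179, crew size 2≤19).
P5: not dominated (best duration).
P6: dominated by P1 (price 207≤296, duration 84≤112, crew size 2≤8).
P7: not dominated.

P1, P5, P7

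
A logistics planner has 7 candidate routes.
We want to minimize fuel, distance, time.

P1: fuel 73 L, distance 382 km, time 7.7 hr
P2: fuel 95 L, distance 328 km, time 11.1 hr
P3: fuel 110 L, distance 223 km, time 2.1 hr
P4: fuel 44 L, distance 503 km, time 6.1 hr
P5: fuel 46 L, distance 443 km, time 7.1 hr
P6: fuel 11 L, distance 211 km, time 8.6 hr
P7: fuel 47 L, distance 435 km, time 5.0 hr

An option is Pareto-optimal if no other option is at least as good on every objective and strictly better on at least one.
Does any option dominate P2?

P6 vs P2: fuel 11≤95, distance 211≤328, time 8.6≤11.1 — P6 is at least as good on every objective and strictly better on at least one, so P6 dominates P2.

Yes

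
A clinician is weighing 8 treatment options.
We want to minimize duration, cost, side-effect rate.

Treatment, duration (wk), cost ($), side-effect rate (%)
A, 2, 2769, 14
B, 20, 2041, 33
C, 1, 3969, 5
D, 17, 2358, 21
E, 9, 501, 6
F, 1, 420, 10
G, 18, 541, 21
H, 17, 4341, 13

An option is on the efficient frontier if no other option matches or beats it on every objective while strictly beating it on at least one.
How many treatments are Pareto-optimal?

A: dominated by F (duration 1≤2, cost 420≤2769, side-effect rate 10≤14).
B: dominated by E (duration 9≤20, cost 501≤2041, side-effect rate 6≤33).
C: not dominated (best side-effect rate).
D: dominated by E (duration 9≤17, cost 501≤2358, side-effect rate 6≤21).
E: not dominated.
F: not dominated (best cost).
G: dominated by E (duration 9≤18, cost 501≤541, side-effect rate 6≤21).
H: dominated by C (duration 1≤17, cost 3969≤4341, side-effect rate 5≤13).
Pareto-optimal: C, E, F → 3.

3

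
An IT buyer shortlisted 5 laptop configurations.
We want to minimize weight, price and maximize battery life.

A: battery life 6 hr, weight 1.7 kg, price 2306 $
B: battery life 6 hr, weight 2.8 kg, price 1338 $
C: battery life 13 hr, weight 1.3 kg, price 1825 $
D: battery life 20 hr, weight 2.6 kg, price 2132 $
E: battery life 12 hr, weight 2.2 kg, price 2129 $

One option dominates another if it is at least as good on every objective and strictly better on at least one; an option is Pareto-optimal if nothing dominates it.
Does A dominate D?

No

A vs D: A is worse on battery life (6 vs 20), so it does not dominate D.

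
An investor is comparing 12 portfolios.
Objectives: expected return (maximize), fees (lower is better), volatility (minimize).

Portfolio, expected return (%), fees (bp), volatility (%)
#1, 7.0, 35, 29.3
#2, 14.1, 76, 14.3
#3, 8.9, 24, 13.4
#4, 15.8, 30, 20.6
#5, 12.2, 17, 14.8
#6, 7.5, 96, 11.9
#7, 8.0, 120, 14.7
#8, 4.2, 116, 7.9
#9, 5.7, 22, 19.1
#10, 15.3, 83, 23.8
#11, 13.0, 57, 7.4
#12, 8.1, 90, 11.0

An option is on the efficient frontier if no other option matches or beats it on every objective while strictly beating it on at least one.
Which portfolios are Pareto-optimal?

#2, #3, #4, #5, #11

#1: dominated by #3 (expected return 8.9≥7.0, fees 24≤35, volatility 13.4≤29.3).
#2: not dominated.
#3: not dominated.
#4: not dominated (best expected return).
#5: not dominated (best fees).
#6: dominated by #11 (expected return 13.0≥7.5, fees 57≤96, volatility 7.4≤11.9).
#7: dominated by #2 (expected return 14.1≥8.0, fees 76≤120, volatility 14.3≤14.7).
#8: dominated by #11 (expected return 13.0≥4.2, fees 57≤116, volatility 7.4≤7.9).
#9: dominated by #5 (expected return 12.2≥5.7, fees 17≤22, volatility 14.8≤19.1).
#10: dominated by #4 (expected return 15.8≥15.3, fees 30≤83, volatility 20.6≤23.8).
#11: not dominated (best volatility).
#12: dominated by #11 (expected return 13.0≥8.1, fees 57≤90, volatility 7.4≤11.0).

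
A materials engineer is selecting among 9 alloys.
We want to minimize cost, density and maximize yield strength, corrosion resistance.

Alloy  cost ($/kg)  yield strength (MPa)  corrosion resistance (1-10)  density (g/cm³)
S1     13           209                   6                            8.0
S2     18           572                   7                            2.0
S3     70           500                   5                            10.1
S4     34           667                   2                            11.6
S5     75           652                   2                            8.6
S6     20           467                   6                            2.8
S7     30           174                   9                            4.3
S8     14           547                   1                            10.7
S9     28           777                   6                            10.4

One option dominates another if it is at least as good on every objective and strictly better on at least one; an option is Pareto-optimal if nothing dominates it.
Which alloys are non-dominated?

S1, S2, S5, S7, S8, S9

S1: not dominated (best cost).
S2: not dominated (best density).
S3: dominated by S2 (cost 18≤70, yield strength 572≥500, corrosion resistance 7≥5, density 2.0≤10.1).
S4: dominated by S9 (cost 28≤34, yield strength 777≥667, corrosion resistance 6≥2, density 10.4≤11.6).
S5: not dominated.
S6: dominated by S2 (cost 18≤20, yield strength 572≥467, corrosion resistance 7≥6, density 2.0≤2.8).
S7: not dominated (best corrosion resistance).
S8: not dominated.
S9: not dominated (best yield strength).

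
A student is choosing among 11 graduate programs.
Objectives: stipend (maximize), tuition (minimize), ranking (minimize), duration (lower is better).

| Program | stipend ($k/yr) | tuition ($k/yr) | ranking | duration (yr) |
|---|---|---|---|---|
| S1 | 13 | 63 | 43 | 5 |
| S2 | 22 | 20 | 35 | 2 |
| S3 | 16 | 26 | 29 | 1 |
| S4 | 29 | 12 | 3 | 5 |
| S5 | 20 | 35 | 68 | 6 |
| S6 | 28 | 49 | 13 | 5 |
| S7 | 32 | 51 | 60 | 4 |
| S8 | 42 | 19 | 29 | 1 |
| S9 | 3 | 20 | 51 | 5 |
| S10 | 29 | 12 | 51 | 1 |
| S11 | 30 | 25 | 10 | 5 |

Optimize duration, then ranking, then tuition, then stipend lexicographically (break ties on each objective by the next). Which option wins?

First minimize duration: best is 1, kept {S3, S8, S10}.
Then minimize ranking: best is 29, kept {S3, S8}.
Then minimize tuition: best is 19, kept {S8}.

S8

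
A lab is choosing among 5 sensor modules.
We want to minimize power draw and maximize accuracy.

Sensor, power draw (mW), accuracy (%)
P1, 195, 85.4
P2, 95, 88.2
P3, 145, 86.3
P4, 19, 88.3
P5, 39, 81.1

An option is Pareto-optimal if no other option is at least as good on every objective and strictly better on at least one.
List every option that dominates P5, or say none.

P4: power draw 19≤39, accuracy 88.3≥81.1 — dominates P5.
Others (P1, P2, P3) are each worse than P5 on at least one objective.

P4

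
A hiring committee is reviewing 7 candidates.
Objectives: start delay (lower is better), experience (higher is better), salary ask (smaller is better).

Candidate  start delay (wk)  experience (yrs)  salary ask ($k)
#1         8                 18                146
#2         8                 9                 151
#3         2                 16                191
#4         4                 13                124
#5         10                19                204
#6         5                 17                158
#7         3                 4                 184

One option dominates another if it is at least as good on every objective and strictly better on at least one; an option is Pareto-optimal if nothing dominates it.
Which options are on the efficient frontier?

#1: not dominated.
#2: dominated by #1 (start delay 8≤8, experience 18≥9, salary ask 146≤151).
#3: not dominated (best start delay).
#4: not dominated (best salary ask).
#5: not dominated (best experience).
#6: not dominated.
#7: not dominated.

#1, #3, #4, #5, #6, #7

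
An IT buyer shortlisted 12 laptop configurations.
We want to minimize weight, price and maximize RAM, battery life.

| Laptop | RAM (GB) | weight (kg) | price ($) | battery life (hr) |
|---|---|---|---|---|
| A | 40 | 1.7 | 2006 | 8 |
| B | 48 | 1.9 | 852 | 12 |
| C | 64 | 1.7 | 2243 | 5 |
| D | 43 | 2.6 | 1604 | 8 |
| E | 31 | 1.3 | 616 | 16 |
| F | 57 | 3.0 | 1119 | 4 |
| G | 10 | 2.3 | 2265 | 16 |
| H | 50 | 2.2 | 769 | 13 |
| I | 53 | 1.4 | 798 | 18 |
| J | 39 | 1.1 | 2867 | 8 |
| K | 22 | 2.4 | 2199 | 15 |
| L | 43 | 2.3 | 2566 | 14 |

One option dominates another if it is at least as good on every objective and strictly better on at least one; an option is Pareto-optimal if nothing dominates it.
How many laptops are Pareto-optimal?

A: dominated by I (RAM 53≥40, weight 1.4≤1.7, price 798≤2006, battery life 18≥8).
B: dominated by I (RAM 53≥48, weight 1.4≤1.9, price 798≤852, battery life 18≥12).
C: not dominated (best RAM).
D: dominated by B (RAM 48≥43, weight 1.9≤2.6, price 852≤1604, battery life 12≥8).
E: not dominated (best price).
F: not dominated.
G: dominated by E (RAM 31≥10, weight 1.3≤2.3, price 616≤2265, battery life 16≥16).
H: not dominated.
I: not dominated (best battery life).
J: not dominated (best weight).
K: dominated by E (RAM 31≥22, weight 1.3≤2.4, price 616≤2199, battery life 16≥15).
L: dominated by I (RAM 53≥43, weight 1.4≤2.3, price 798≤2566, battery life 18≥14).
Pareto-optimal: C, E, F, H, I, J → 6.

6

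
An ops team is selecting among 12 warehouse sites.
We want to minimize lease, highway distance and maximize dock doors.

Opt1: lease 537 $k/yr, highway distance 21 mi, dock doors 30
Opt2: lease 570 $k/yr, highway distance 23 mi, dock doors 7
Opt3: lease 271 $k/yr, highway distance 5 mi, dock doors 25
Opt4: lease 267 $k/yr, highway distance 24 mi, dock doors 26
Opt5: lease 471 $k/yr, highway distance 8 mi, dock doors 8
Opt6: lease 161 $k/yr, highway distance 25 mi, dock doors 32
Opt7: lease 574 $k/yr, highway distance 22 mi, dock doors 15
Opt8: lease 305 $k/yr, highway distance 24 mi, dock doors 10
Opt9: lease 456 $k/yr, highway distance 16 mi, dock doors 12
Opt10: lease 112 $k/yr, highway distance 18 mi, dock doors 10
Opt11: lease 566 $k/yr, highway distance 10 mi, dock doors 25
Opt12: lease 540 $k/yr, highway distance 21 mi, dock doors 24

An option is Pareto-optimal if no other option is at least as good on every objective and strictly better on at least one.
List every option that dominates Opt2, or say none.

Opt1, Opt3, Opt5, Opt9, Opt10, Opt11, Opt12

Opt1: lease 537≤570, highway distance 21≤23, dock doors 30≥7 — dominates Opt2.
Opt3: lease 271≤570, highway distance 5≤23, dock doors 25≥7 — dominates Opt2.
Opt5: lease 471≤570, highway distance 8≤23, dock doors 8≥7 — dominates Opt2.
Opt9: lease 456≤570, highway distance 16≤23, dock doors 12≥7 — dominates Opt2.
Opt10: lease 112≤570, highway distance 18≤23, dock doors 10≥7 — dominates Opt2.
Opt11: lease 566≤570, highway distance 10≤23, dock doors 25≥7 — dominates Opt2.
Opt12: lease 540≤570, highway distance 21≤23, dock doors 24≥7 — dominates Opt2.
Others (Opt4, Opt6, Opt7, Opt8) are each worse than Opt2 on at least one objective.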